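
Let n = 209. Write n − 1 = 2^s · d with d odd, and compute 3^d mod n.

209 − 1 = 208 = 2^4 · 13, so d = 13.
3^1 ≡ 3 (mod 209)
3^2 ≡ 3^2 = 9 ≡ 9 (mod 209)
3^4 ≡ 9^2 = 81 ≡ 81 (mod 209)
3^8 ≡ 81^2 = 6561 ≡ 82 (mod 209)
13 = 8 + 4 + 1 in binary powers of 2.
So 3^13 ≡ 82 · 81 · 3 ≡ 71 (mod 209).
Squaring chain: 71 → 25 → 207 → 4; never reaches −1, so base 3 is a Miller–Rabin witness that 209 is composite.

71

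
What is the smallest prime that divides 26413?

61

26413 is odd.
Digit sum 16, not divisible by 3.
Ends in 3: not divisible by 5.
7: 26413 = 7·3773 + 2
11: 26413 = 11·2401 + 2
13: 26413 = 13·2031 + 10
17: 26413 = 17·1553 + 12
19: 26413 = 19·1390 + 3
23: 26413 = 23·1148 + 9
29: 26413 = 29·910 + 23
31: 26413 = 31·852 + 1
37: 26413 = 37·713 + 32
41: 26413 = 41·644 + 9
43: 26413 = 43·614 + 11
47: 26413 = 47·561 + 46
53: 26413 = 53·498 + 19
59: 26413 = 59·447 + 40
61: 26413 = 61·433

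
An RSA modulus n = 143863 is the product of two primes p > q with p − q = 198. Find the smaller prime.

Since p = q + 198, we have 143863 = q(q + 198), so q² + 198q − 143863 = 0.
Discriminant: 198² + 4·143863 = 39204 + 575452 = 614656; √614656 = 784.
q = (−198 + 784)/2 = 293, and p = q + 198 = 491.
Check: 293 · 491 = 143863.

293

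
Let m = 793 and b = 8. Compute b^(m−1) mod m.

729

8^1 ≡ 8 (mod 793)
8^2 ≡ 8^2 = 64 ≡ 64 (mod 793)
8^4 ≡ 64^2 = 4096 ≡ 131 (mod 793)
8^8 ≡ 131^2 = 17161 ≡ 508 (mod 793)
8^16 ≡ 508^2 = 258064 ≡ 339 (mod 793)
8^32 ≡ 339^2 = 114921 ≡ 729 (mod 793)
8^64 ≡ 729^2 = 531441 ≡ 131 (mod 793)
8^128 ≡ 131^2 = 17161 ≡ 508 (mod 793)
8^256 ≡ 508^2 = 258064 ≡ 339 (mod 793)
8^512 ≡ 339^2 = 114921 ≡ 729 (mod 793)
792 = 512 + 256 + 16 + 8 in binary powers of 2.
So 8^792 ≡ 729 · 339 · 339 · 508 ≡ 729 (mod 793).
Since 729 ≠ 1, base 8 is a Fermat witness: 793 is composite.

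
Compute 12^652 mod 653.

12^1 ≡ 12 (mod 653)
12^2 ≡ 12^2 = 144 ≡ 144 (mod 653)
12^4 ≡ 144^2 = 20736 ≡ 493 (mod 653)
12^8 ≡ 493^2 = 243049 ≡ 133 (mod 653)
12^16 ≡ 133^2 = 17689 ≡ 58 (mod 653)
12^32 ≡ 58^2 = 3364 ≡ 99 (mod 653)
12^64 ≡ 99^2 = 9801 ≡ 6 (mod 653)
12^128 ≡ 6^2 = 36 ≡ 36 (mod 653)
12^256 ≡ 36^2 = 1296 ≡ 643 (mod 653)
12^512 ≡ 643^2 = 413449 ≡ 100 (mod 653)
652 = 512 + 128 + 8 + 4 in binary powers of 2.
So 12^652 ≡ 100 · 36 · 133 · 493 ≡ 1 (mod 653).
Since the result is 1, base 12 gives no evidence that 653 is composite.

1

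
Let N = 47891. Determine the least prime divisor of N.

47891 is odd.
Digit sum 29, not divisible by 3.
Ends in 1: not divisible by 5.
7: 47891 = 7·6841 + 4
11: 47891 = 11·4353 + 8
13: 47891 = 13·3683 + 12
17: 47891 = 17·2817 + 2
19: 47891 = 19·2520 + 11
23: 47891 = 23·2082 + 5
29: 47891 = 29·1651 + 12
31: 47891 = 31·1544 + 27
37: 47891 = 37·1294 + 13
41: 47891 = 41·1168 + 3
43: 47891 = 43·1113 + 32
47: 47891 = 47·1018 + 45
53: 47891 = 53·903 + 32
59: 47891 = 59·811 + 42
61: 47891 = 61·785 + 6
67: 47891 = 67·714 + 53
71: 47891 = 71·674 + 37
73: 47891 = 73·656 + 3
79: 47891 = 79·606 + 17
83: 47891 = 83·577

83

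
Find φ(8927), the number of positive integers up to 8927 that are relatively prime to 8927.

8736

Factor: 8927 = 79 · 113.
φ(8927) = (79−1) · (113−1) = 78 · 112 = 8736.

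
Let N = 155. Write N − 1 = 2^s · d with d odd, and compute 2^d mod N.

155 − 1 = 154 = 2^1 · 77, so d = 77.
2^1 ≡ 2 (mod 155)
2^2 ≡ 2^2 = 4 ≡ 4 (mod 155)
2^4 ≡ 4^2 = 16 ≡ 16 (mod 155)
2^8 ≡ 16^2 = 256 ≡ 101 (mod 155)
2^16 ≡ 101^2 = 10201 ≡ 126 (mod 155)
2^32 ≡ 126^2 = 15876 ≡ 66 (mod 155)
2^64 ≡ 66^2 = 4356 ≡ 16 (mod 155)
77 = 64 + 8 + 4 + 1 in binary powers of 2.
So 2^77 ≡ 16 · 101 · 16 · 2 ≡ 97 (mod 155).
Squaring chain: 97; never reaches −1, so base 2 is a Miller–Rabin witness that 155 is composite.

97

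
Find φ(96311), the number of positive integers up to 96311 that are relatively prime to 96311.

88128

Factor: 96311 = 19 · 37 · 137.
φ(96311) = (19−1) · (37−1) · (137−1) = 18 · 36 · 136 = 88128.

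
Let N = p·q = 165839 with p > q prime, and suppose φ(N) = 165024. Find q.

φ(n) = (p−1)(q−1) = n − (p+q) + 1, so p + q = 165839 − 165024 + 1 = 816.
p and q are the roots of t² − 816t + 165839 = 0.
Discriminant: 816² − 4·165839 = 665856 − 663356 = 2500; √2500 = 50.
q = (816 − 50)/2 = 383, p = (816 + 50)/2 = 433.
Check: 383 · 433 = 165839.

383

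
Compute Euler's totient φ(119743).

108000

Factor: 119743 = 13 · 61 · 151.
φ(119743) = (13−1) · (61−1) · (151−1) = 12 · 60 · 150 = 108000.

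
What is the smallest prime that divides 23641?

47

23641 is odd.
Digit sum 16, not divisible by 3.
Ends in 1: not divisible by 5.
7: 23641 = 7·3377 + 2
11: 23641 = 11·2149 + 2
13: 23641 = 13·1818 + 7
17: 23641 = 17·1390 + 11
19: 23641 = 19·1244 + 5
23: 23641 = 23·1027 + 20
29: 23641 = 29·815 + 6
31: 23641 = 31·762 + 19
37: 23641 = 37·638 + 35
41: 23641 = 41·576 + 25
43: 23641 = 43·549 + 34
47: 23641 = 47·503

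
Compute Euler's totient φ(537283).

Factor: 537283 = 29 · 97 · 191.
φ(537283) = (29−1) · (97−1) · (191−1) = 28 · 96 · 190 = 510720.

510720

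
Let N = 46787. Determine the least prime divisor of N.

13

46787 is odd.
Digit sum 32, not divisible by 3.
Ends in 7: not divisible by 5.
7: 46787 = 7·6683 + 6
11: 46787 = 11·4253 + 4
13: 46787 = 13·3599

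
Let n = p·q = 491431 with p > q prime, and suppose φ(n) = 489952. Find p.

977

φ(n) = (p−1)(q−1) = n − (p+q) + 1, so p + q = 491431 − 489952 + 1 = 1480.
p and q are the roots of t² − 1480t + 491431 = 0.
Discriminant: 1480² − 4·491431 = 2190400 − 1965724 = 224676; √224676 = 474.
q = (1480 − 474)/2 = 503, p = (1480 + 474)/2 = 977.
Check: 503 · 977 = 491431.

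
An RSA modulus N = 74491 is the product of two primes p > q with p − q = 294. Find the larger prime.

457

Since p = q + 294, we have 74491 = q(q + 294), so q² + 294q − 74491 = 0.
Discriminant: 294² + 4·74491 = 86436 + 297964 = 384400; √384400 = 620.
q = (−294 + 620)/2 = 163, and p = q + 294 = 457.
Check: 163 · 457 = 74491.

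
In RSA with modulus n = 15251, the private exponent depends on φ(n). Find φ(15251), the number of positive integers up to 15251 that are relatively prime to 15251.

Factor: 15251 = 101 · 151.
φ(15251) = (101−1) · (151−1) = 100 · 150 = 15000.

15000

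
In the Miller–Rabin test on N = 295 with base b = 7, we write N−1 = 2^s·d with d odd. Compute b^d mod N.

295 − 1 = 294 = 2^1 · 147, so d = 147.
7^1 ≡ 7 (mod 295)
7^2 ≡ 7^2 = 49 ≡ 49 (mod 295)
7^4 ≡ 49^2 = 2401 ≡ 41 (mod 295)
7^8 ≡ 41^2 = 1681 ≡ 206 (mod 295)
7^16 ≡ 206^2 = 42436 ≡ 251 (mod 295)
7^32 ≡ 251^2 = 63001 ≡ 166 (mod 295)
7^64 ≡ 166^2 = 27556 ≡ 121 (mod 295)
7^128 ≡ 121^2 = 14641 ≡ 186 (mod 295)
147 = 128 + 16 + 2 + 1 in binary powers of 2.
So 7^147 ≡ 186 · 251 · 49 · 7 ≡ 108 (mod 295).
Squaring chain: 108; never reaches −1, so base 7 is a Miller–Rabin witness that 295 is composite.

108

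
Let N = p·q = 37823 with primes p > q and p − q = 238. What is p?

347

Since p = q + 238, we have 37823 = q(q + 238), so q² + 238q − 37823 = 0.
Discriminant: 238² + 4·37823 = 56644 + 151292 = 207936; √207936 = 456.
q = (−238 + 456)/2 = 109, and p = q + 238 = 347.
Check: 109 · 347 = 37823.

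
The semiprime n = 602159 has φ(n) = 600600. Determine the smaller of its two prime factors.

701

φ(n) = (p−1)(q−1) = n − (p+q) + 1, so p + q = 602159 − 600600 + 1 = 1560.
p and q are the roots of t² − 1560t + 602159 = 0.
Discriminant: 1560² − 4·602159 = 2433600 − 2408636 = 24964; √24964 = 158.
q = (1560 − 158)/2 = 701, p = (1560 + 158)/2 = 859.
Check: 701 · 859 = 602159.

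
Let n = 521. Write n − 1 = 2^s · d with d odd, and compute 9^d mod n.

521 − 1 = 520 = 2^3 · 65, so d = 65.
9^1 ≡ 9 (mod 521)
9^2 ≡ 9^2 = 81 ≡ 81 (mod 521)
9^4 ≡ 81^2 = 6561 ≡ 309 (mod 521)
9^8 ≡ 309^2 = 95481 ≡ 138 (mod 521)
9^16 ≡ 138^2 = 19044 ≡ 288 (mod 521)
9^32 ≡ 288^2 = 82944 ≡ 105 (mod 521)
9^64 ≡ 105^2 = 11025 ≡ 84 (mod 521)
65 = 64 + 1 in binary powers of 2.
So 9^65 ≡ 84 · 9 ≡ 235 (mod 521).
Squaring chain: 235 → 520 → 1; reaches −1, so base 9 does not prove 521 composite.

235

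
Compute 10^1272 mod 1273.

10^1 ≡ 10 (mod 1273)
10^2 ≡ 10^2 = 100 ≡ 100 (mod 1273)
10^4 ≡ 100^2 = 10000 ≡ 1089 (mod 1273)
10^8 ≡ 1089^2 = 1185921 ≡ 758 (mod 1273)
10^16 ≡ 758^2 = 574564 ≡ 441 (mod 1273)
10^32 ≡ 441^2 = 194481 ≡ 985 (mod 1273)
10^64 ≡ 985^2 = 970225 ≡ 199 (mod 1273)
10^128 ≡ 199^2 = 39601 ≡ 138 (mod 1273)
10^256 ≡ 138^2 = 19044 ≡ 1222 (mod 1273)
10^512 ≡ 1222^2 = 1493284 ≡ 55 (mod 1273)
10^1024 ≡ 55^2 = 3025 ≡ 479 (mod 1273)
1272 = 1024 + 128 + 64 + 32 + 16 + 8 in binary powers of 2.
So 10^1272 ≡ 479 · 138 · 199 · 985 · 441 · 758 ≡ 349 (mod 1273).
Since 349 ≠ 1, base 10 is a Fermat witness: 1273 is composite.

349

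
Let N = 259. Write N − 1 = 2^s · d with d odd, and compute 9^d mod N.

211

259 − 1 = 258 = 2^1 · 129, so d = 129.
9^1 ≡ 9 (mod 259)
9^2 ≡ 9^2 = 81 ≡ 81 (mod 259)
9^4 ≡ 81^2 = 6561 ≡ 86 (mod 259)
9^8 ≡ 86^2 = 7396 ≡ 144 (mod 259)
9^16 ≡ 144^2 = 20736 ≡ 16 (mod 259)
9^32 ≡ 16^2 = 256 ≡ 256 (mod 259)
9^64 ≡ 256^2 = 65536 ≡ 9 (mod 259)
9^128 ≡ 9^2 = 81 ≡ 81 (mod 259)
129 = 128 + 1 in binary powers of 2.
So 9^129 ≡ 81 · 9 ≡ 211 (mod 259).
Squaring chain: 211; never reaches −1, so base 9 is a Miller–Rabin witness that 259 is composite.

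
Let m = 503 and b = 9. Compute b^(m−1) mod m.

9^1 ≡ 9 (mod 503)
9^2 ≡ 9^2 = 81 ≡ 81 (mod 503)
9^4 ≡ 81^2 = 6561 ≡ 22 (mod 503)
9^8 ≡ 22^2 = 484 ≡ 484 (mod 503)
9^16 ≡ 484^2 = 234256 ≡ 361 (mod 503)
9^32 ≡ 361^2 = 130321 ≡ 44 (mod 503)
9^64 ≡ 44^2 = 1936 ≡ 427 (mod 503)
9^128 ≡ 427^2 = 182329 ≡ 243 (mod 503)
9^256 ≡ 243^2 = 59049 ≡ 198 (mod 503)
502 = 256 + 128 + 64 + 32 + 16 + 4 + 2 in binary powers of 2.
So 9^502 ≡ 198 · 243 · 427 · 44 · 361 · 22 · 81 ≡ 1 (mod 503).
Since the result is 1, base 9 gives no evidence that 503 is composite.

1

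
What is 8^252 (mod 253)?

141

8^1 ≡ 8 (mod 253)
8^2 ≡ 8^2 = 64 ≡ 64 (mod 253)
8^4 ≡ 64^2 = 4096 ≡ 48 (mod 253)
8^8 ≡ 48^2 = 2304 ≡ 27 (mod 253)
8^16 ≡ 27^2 = 729 ≡ 223 (mod 253)
8^32 ≡ 223^2 = 49729 ≡ 141 (mod 253)
8^64 ≡ 141^2 = 19881 ≡ 147 (mod 253)
8^128 ≡ 147^2 = 21609 ≡ 104 (mod 253)
252 = 128 + 64 + 32 + 16 + 8 + 4 in binary powers of 2.
So 8^252 ≡ 104 · 147 · 141 · 223 · 27 · 48 ≡ 141 (mod 253).
Since 141 ≠ 1, base 8 is a Fermat witness: 253 is composite.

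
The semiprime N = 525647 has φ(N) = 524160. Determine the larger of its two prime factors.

φ(n) = (p−1)(q−1) = n − (p+q) + 1, so p + q = 525647 − 524160 + 1 = 1488.
p and q are the roots of t² − 1488t + 525647 = 0.
Discriminant: 1488² − 4·525647 = 2214144 − 2102588 = 111556; √111556 = 334.
q = (1488 − 334)/2 = 577, p = (1488 + 334)/2 = 911.
Check: 577 · 911 = 525647.

911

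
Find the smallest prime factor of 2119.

13

2119 is odd.
Digit sum 13, not divisible by 3.
Ends in 9: not divisible by 5.
7: 2119 = 7·302 + 5
11: 2119 = 11·192 + 7
13: 2119 = 13·163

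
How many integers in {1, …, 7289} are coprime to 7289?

Factor: 7289 = 37 · 197.
φ(7289) = (37−1) · (197−1) = 36 · 196 = 7056.

7056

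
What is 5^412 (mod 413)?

226

5^1 ≡ 5 (mod 413)
5^2 ≡ 5^2 = 25 ≡ 25 (mod 413)
5^4 ≡ 25^2 = 625 ≡ 212 (mod 413)
5^8 ≡ 212^2 = 44944 ≡ 340 (mod 413)
5^16 ≡ 340^2 = 115600 ≡ 373 (mod 413)
5^32 ≡ 373^2 = 139129 ≡ 361 (mod 413)
5^64 ≡ 361^2 = 130321 ≡ 226 (mod 413)
5^128 ≡ 226^2 = 51076 ≡ 277 (mod 413)
5^256 ≡ 277^2 = 76729 ≡ 324 (mod 413)
412 = 256 + 128 + 16 + 8 + 4 in binary powers of 2.
So 5^412 ≡ 324 · 277 · 373 · 340 · 212 ≡ 226 (mod 413).
Since 226 ≠ 1, base 5 is a Fermat witness: 413 is composite.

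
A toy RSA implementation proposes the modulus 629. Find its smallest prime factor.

17

629 is odd.
Digit sum 17, not divisible by 3.
Ends in 9: not divisible by 5.
7: 629 = 7·89 + 6
11: 629 = 11·57 + 2
13: 629 = 13·48 + 5
17: 629 = 17·37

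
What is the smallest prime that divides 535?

535 is odd.
Digit sum 13, not divisible by 3.
Ends in 5: divisible by 5.

5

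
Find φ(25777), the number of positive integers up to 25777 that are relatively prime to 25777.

25456

Factor: 25777 = 149 · 173.
φ(25777) = (149−1) · (173−1) = 148 · 172 = 25456.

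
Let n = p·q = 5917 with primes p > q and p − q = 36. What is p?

Since p = q + 36, we have 5917 = q(q + 36), so q² + 36q − 5917 = 0.
Discriminant: 36² + 4·5917 = 1296 + 23668 = 24964; √24964 = 158.
q = (−36 + 158)/2 = 61, and p = q + 36 = 97.
Check: 61 · 97 = 5917.

97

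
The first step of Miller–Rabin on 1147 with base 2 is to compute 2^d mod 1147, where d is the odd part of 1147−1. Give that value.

1124

1147 − 1 = 1146 = 2^1 · 573, so d = 573.
2^1 ≡ 2 (mod 1147)
2^2 ≡ 2^2 = 4 ≡ 4 (mod 1147)
2^4 ≡ 4^2 = 16 ≡ 16 (mod 1147)
2^8 ≡ 16^2 = 256 ≡ 256 (mod 1147)
2^16 ≡ 256^2 = 65536 ≡ 157 (mod 1147)
2^32 ≡ 157^2 = 24649 ≡ 562 (mod 1147)
2^64 ≡ 562^2 = 315844 ≡ 419 (mod 1147)
2^128 ≡ 419^2 = 175561 ≡ 70 (mod 1147)
2^256 ≡ 70^2 = 4900 ≡ 312 (mod 1147)
2^512 ≡ 312^2 = 97344 ≡ 996 (mod 1147)
573 = 512 + 32 + 16 + 8 + 4 + 1 in binary powers of 2.
So 2^573 ≡ 996 · 562 · 157 · 256 · 16 · 2 ≡ 1124 (mod 1147).
Squaring chain: 1124; never reaches −1, so base 2 is a Miller–Rabin witness that 1147 is composite.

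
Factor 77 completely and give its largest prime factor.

77 = 7 · 11
11 is prime.
So 77 = 7 · 11; the largest prime factor is 11.

11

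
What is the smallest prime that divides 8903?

8903 is odd.
Digit sum 20, not divisible by 3.
Ends in 3: not divisible by 5.
7: 8903 = 7·1271 + 6
11: 8903 = 11·809 + 4
13: 8903 = 13·684 + 11
17: 8903 = 17·523 + 12
19: 8903 = 19·468 + 11
23: 8903 = 23·387 + 2
29: 8903 = 29·307

29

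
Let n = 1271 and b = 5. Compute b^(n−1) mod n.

532

5^1 ≡ 5 (mod 1271)
5^2 ≡ 5^2 = 25 ≡ 25 (mod 1271)
5^4 ≡ 25^2 = 625 ≡ 625 (mod 1271)
5^8 ≡ 625^2 = 390625 ≡ 428 (mod 1271)
5^16 ≡ 428^2 = 183184 ≡ 160 (mod 1271)
5^32 ≡ 160^2 = 25600 ≡ 180 (mod 1271)
5^64 ≡ 180^2 = 32400 ≡ 625 (mod 1271)
5^128 ≡ 625^2 = 390625 ≡ 428 (mod 1271)
5^256 ≡ 428^2 = 183184 ≡ 160 (mod 1271)
5^512 ≡ 160^2 = 25600 ≡ 180 (mod 1271)
5^1024 ≡ 180^2 = 32400 ≡ 625 (mod 1271)
1270 = 1024 + 128 + 64 + 32 + 16 + 4 + 2 in binary powers of 2.
So 5^1270 ≡ 625 · 428 · 625 · 180 · 160 · 625 · 25 ≡ 532 (mod 1271).
Since 532 ≠ 1, base 5 is a Fermat witness: 1271 is composite.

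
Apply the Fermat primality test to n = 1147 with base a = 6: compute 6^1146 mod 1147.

6^1 ≡ 6 (mod 1147)
6^2 ≡ 6^2 = 36 ≡ 36 (mod 1147)
6^4 ≡ 36^2 = 1296 ≡ 149 (mod 1147)
6^8 ≡ 149^2 = 22201 ≡ 408 (mod 1147)
6^16 ≡ 408^2 = 166464 ≡ 149 (mod 1147)
6^32 ≡ 149^2 = 22201 ≡ 408 (mod 1147)
6^64 ≡ 408^2 = 166464 ≡ 149 (mod 1147)
6^128 ≡ 149^2 = 22201 ≡ 408 (mod 1147)
6^256 ≡ 408^2 = 166464 ≡ 149 (mod 1147)
6^512 ≡ 149^2 = 22201 ≡ 408 (mod 1147)
6^1024 ≡ 408^2 = 166464 ≡ 149 (mod 1147)
1146 = 1024 + 64 + 32 + 16 + 8 + 2 in binary powers of 2.
So 6^1146 ≡ 149 · 149 · 408 · 149 · 408 · 36 ≡ 776 (mod 1147).
Since 776 ≠ 1, base 6 is a Fermat witness: 1147 is composite.

776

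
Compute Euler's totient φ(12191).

11952

Factor: 12191 = 73 · 167.
φ(12191) = (73−1) · (167−1) = 72 · 166 = 11952.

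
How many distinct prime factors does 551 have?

2

551 = 19 · 29
551 = 19 · 29, which has 2 distinct prime factors.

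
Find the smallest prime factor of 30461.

83

30461 is odd.
Digit sum 14, not divisible by 3.
Ends in 1: not divisible by 5.
7: 30461 = 7·4351 + 4
11: 30461 = 11·2769 + 2
13: 30461 = 13·2343 + 2
17: 30461 = 17·1791 + 14
19: 30461 = 19·1603 + 4
23: 30461 = 23·1324 + 9
29: 30461 = 29·1050 + 11
31: 30461 = 31·982 + 19
37: 30461 = 37·823 + 10
41: 30461 = 41·742 + 39
43: 30461 = 43·708 + 17
47: 30461 = 47·648 + 5
53: 30461 = 53·574 + 39
59: 30461 = 59·516 + 17
61: 30461 = 61·499 + 22
67: 30461 = 67·454 + 43
71: 30461 = 71·429 + 2
73: 30461 = 73·417 + 20
79: 30461 = 79·385 + 46
83: 30461 = 83·367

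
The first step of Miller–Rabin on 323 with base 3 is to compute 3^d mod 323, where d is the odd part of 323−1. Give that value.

323 − 1 = 322 = 2^1 · 161, so d = 161.
3^1 ≡ 3 (mod 323)
3^2 ≡ 3^2 = 9 ≡ 9 (mod 323)
3^4 ≡ 9^2 = 81 ≡ 81 (mod 323)
3^8 ≡ 81^2 = 6561 ≡ 101 (mod 323)
3^16 ≡ 101^2 = 10201 ≡ 188 (mod 323)
3^32 ≡ 188^2 = 35344 ≡ 137 (mod 323)
3^64 ≡ 137^2 = 18769 ≡ 35 (mod 323)
3^128 ≡ 35^2 = 1225 ≡ 256 (mod 323)
161 = 128 + 32 + 1 in binary powers of 2.
So 3^161 ≡ 256 · 137 · 3 ≡ 241 (mod 323).
Squaring chain: 241; never reaches −1, so base 3 is a Miller–Rabin witness that 323 is composite.

241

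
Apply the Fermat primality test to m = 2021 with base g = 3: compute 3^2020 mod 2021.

253

3^1 ≡ 3 (mod 2021)
3^2 ≡ 3^2 = 9 ≡ 9 (mod 2021)
3^4 ≡ 9^2 = 81 ≡ 81 (mod 2021)
3^8 ≡ 81^2 = 6561 ≡ 498 (mod 2021)
3^16 ≡ 498^2 = 248004 ≡ 1442 (mod 2021)
3^32 ≡ 1442^2 = 2079364 ≡ 1776 (mod 2021)
3^64 ≡ 1776^2 = 3154176 ≡ 1416 (mod 2021)
3^128 ≡ 1416^2 = 2005056 ≡ 224 (mod 2021)
3^256 ≡ 224^2 = 50176 ≡ 1672 (mod 2021)
3^512 ≡ 1672^2 = 2795584 ≡ 541 (mod 2021)
3^1024 ≡ 541^2 = 292681 ≡ 1657 (mod 2021)
2020 = 1024 + 512 + 256 + 128 + 64 + 32 + 4 in binary powers of 2.
So 3^2020 ≡ 1657 · 541 · 1672 · 224 · 1416 · 1776 · 81 ≡ 253 (mod 2021).
Since 253 ≠ 1, base 3 is a Fermat witness: 2021 is composite.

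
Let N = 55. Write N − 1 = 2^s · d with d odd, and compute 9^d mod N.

55 − 1 = 54 = 2^1 · 27, so d = 27.
9^1 ≡ 9 (mod 55)
9^2 ≡ 9^2 = 81 ≡ 26 (mod 55)
9^4 ≡ 26^2 = 676 ≡ 16 (mod 55)
9^8 ≡ 16^2 = 256 ≡ 36 (mod 55)
9^16 ≡ 36^2 = 1296 ≡ 31 (mod 55)
27 = 16 + 8 + 2 + 1 in binary powers of 2.
So 9^27 ≡ 31 · 36 · 26 · 9 ≡ 4 (mod 55).
Squaring chain: 4; never reaches −1, so base 9 is a Miller–Rabin witness that 55 is composite.

4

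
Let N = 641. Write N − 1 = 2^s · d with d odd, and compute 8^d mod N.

77

641 − 1 = 640 = 2^7 · 5, so d = 5.
8^1 ≡ 8 (mod 641)
8^2 ≡ 8^2 = 64 ≡ 64 (mod 641)
8^4 ≡ 64^2 = 4096 ≡ 250 (mod 641)
5 = 4 + 1 in binary powers of 2.
So 8^5 ≡ 250 · 8 ≡ 77 (mod 641).
Squaring chain: 77 → 160 → 601 → 318 → 487 → 640 → 1; reaches −1, so base 8 does not prove 641 composite.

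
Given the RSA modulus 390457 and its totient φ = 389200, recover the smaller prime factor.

557

φ(n) = (p−1)(q−1) = n − (p+q) + 1, so p + q = 390457 − 389200 + 1 = 1258.
p and q are the roots of t² − 1258t + 390457 = 0.
Discriminant: 1258² − 4·390457 = 1582564 − 1561828 = 20736; √20736 = 144.
q = (1258 − 144)/2 = 557, p = (1258 + 144)/2 = 701.
Check: 557 · 701 = 390457.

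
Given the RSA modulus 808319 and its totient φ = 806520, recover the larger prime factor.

941

φ(n) = (p−1)(q−1) = n − (p+q) + 1, so p + q = 808319 − 806520 + 1 = 1800.
p and q are the roots of t² − 1800t + 808319 = 0.
Discriminant: 1800² − 4·808319 = 3240000 − 3233276 = 6724; √6724 = 82.
q = (1800 − 82)/2 = 859, p = (1800 + 82)/2 = 941.
Check: 859 · 941 = 808319.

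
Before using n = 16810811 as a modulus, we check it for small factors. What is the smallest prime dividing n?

16810811 is odd.
Digit sum 26, not divisible by 3.
Ends in 1: not divisible by 5.
7: 16810811 = 7·2401544 + 3
11: 16810811 = 11·1528255 + 6
13: 16810811 = 13·1293139 + 4
17: 16810811 = 17·988871 + 4
19: 16810811 = 19·884779 + 10
23: 16810811 = 23·730904 + 19
29: 16810811 = 29·579683 + 4
31: 16810811 = 31·542284 + 7
37: 16810811 = 37·454346 + 9
41: 16810811 = 41·410019 + 32
43: 16810811 = 43·390949 + 4
47: 16810811 = 47·357676 + 39
53: 16810811 = 53·317185 + 6
59: 16810811 = 59·284929

59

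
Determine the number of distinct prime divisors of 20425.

3

20425 = 5^2 · 817
817 = 19 · 43
20425 = 5^2 · 19 · 43, which has 3 distinct prime factors.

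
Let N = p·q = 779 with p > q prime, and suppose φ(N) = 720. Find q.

φ(n) = (p−1)(q−1) = n − (p+q) + 1, so p + q = 779 − 720 + 1 = 60.
p and q are the roots of t² − 60t + 779 = 0.
Discriminant: 60² − 4·779 = 3600 − 3116 = 484; √484 = 22.
q = (60 − 22)/2 = 19, p = (60 + 22)/2 = 41.
Check: 19 · 41 = 779.

19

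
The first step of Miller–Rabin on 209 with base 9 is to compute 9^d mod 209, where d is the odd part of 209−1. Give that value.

209 − 1 = 208 = 2^4 · 13, so d = 13.
9^1 ≡ 9 (mod 209)
9^2 ≡ 9^2 = 81 ≡ 81 (mod 209)
9^4 ≡ 81^2 = 6561 ≡ 82 (mod 209)
9^8 ≡ 82^2 = 6724 ≡ 36 (mod 209)
13 = 8 + 4 + 1 in binary powers of 2.
So 9^13 ≡ 36 · 82 · 9 ≡ 25 (mod 209).
Squaring chain: 25 → 207 → 4 → 16; never reaches −1, so base 9 is a Miller–Rabin witness that 209 is composite.

25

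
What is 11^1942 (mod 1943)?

11^1 ≡ 11 (mod 1943)
11^2 ≡ 11^2 = 121 ≡ 121 (mod 1943)
11^4 ≡ 121^2 = 14641 ≡ 1040 (mod 1943)
11^8 ≡ 1040^2 = 1081600 ≡ 1292 (mod 1943)
11^16 ≡ 1292^2 = 1669264 ≡ 227 (mod 1943)
11^32 ≡ 227^2 = 51529 ≡ 1011 (mod 1943)
11^64 ≡ 1011^2 = 1022121 ≡ 103 (mod 1943)
11^128 ≡ 103^2 = 10609 ≡ 894 (mod 1943)
11^256 ≡ 894^2 = 799236 ≡ 663 (mod 1943)
11^512 ≡ 663^2 = 439569 ≡ 451 (mod 1943)
11^1024 ≡ 451^2 = 203401 ≡ 1329 (mod 1943)
1942 = 1024 + 512 + 256 + 128 + 16 + 4 + 2 in binary powers of 2.
So 11^1942 ≡ 1329 · 451 · 663 · 894 · 227 · 1040 · 121 ≡ 138 (mod 1943).
Since 138 ≠ 1, base 11 is a Fermat witness: 1943 is composite.

138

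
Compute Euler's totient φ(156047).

Factor: 156047 = 19 · 43 · 191.
φ(156047) = (19−1) · (43−1) · (191−1) = 18 · 42 · 190 = 143640.

143640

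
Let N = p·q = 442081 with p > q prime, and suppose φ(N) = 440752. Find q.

φ(n) = (p−1)(q−1) = n − (p+q) + 1, so p + q = 442081 − 440752 + 1 = 1330.
p and q are the roots of t² − 1330t + 442081 = 0.
Discriminant: 1330² − 4·442081 = 1768900 − 1768324 = 576; √576 = 24.
q = (1330 − 24)/2 = 653, p = (1330 + 24)/2 = 677.
Check: 653 · 677 = 442081.

653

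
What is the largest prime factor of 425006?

425006 = 2 · 212503
212503 = 41 · 5183
5183 = 71 · 73
73 is prime.
So 425006 = 2 · 41 · 71 · 73; the largest prime factor is 73.

73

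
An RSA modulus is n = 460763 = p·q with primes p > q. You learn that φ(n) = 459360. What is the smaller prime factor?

φ(n) = (p−1)(q−1) = n − (p+q) + 1, so p + q = 460763 − 459360 + 1 = 1404.
p and q are the roots of t² − 1404t + 460763 = 0.
Discriminant: 1404² − 4·460763 = 1971216 − 1843052 = 128164; √128164 = 358.
q = (1404 − 358)/2 = 523, p = (1404 + 358)/2 = 881.
Check: 523 · 881 = 460763.

523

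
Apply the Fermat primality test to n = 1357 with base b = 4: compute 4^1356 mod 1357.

685

4^1 ≡ 4 (mod 1357)
4^2 ≡ 4^2 = 16 ≡ 16 (mod 1357)
4^4 ≡ 16^2 = 256 ≡ 256 (mod 1357)
4^8 ≡ 256^2 = 65536 ≡ 400 (mod 1357)
4^16 ≡ 400^2 = 160000 ≡ 1231 (mod 1357)
4^32 ≡ 1231^2 = 1515361 ≡ 949 (mod 1357)
4^64 ≡ 949^2 = 900601 ≡ 910 (mod 1357)
4^128 ≡ 910^2 = 828100 ≡ 330 (mod 1357)
4^256 ≡ 330^2 = 108900 ≡ 340 (mod 1357)
4^512 ≡ 340^2 = 115600 ≡ 255 (mod 1357)
4^1024 ≡ 255^2 = 65025 ≡ 1246 (mod 1357)
1356 = 1024 + 256 + 64 + 8 + 4 in binary powers of 2.
So 4^1356 ≡ 1246 · 340 · 910 · 400 · 256 ≡ 685 (mod 1357).
Since 685 ≠ 1, base 4 is a Fermat witness: 1357 is composite.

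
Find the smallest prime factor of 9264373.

9264373 is odd.
Digit sum 34, not divisible by 3.
Ends in 3: not divisible by 5.
7: 9264373 = 7·1323481 + 6
11: 9264373 = 11·842215 + 8
13: 9264373 = 13·712644 + 1
17: 9264373 = 17·544963 + 2
19: 9264373 = 19·487598 + 11
23: 9264373 = 23·402798 + 19
29: 9264373 = 29·319461 + 4
31: 9264373 = 31·298850 + 23
37: 9264373 = 37·250388 + 17
41: 9264373 = 41·225960 + 13
43: 9264373 = 43·215450 + 23
47: 9264373 = 47·197114 + 15
53: 9264373 = 53·174799 + 26
59: 9264373 = 59·157023 + 16
61: 9264373 = 61·151874 + 59
67: 9264373 = 67·138274 + 15
71: 9264373 = 71·130484 + 9
73: 9264373 = 73·126909 + 16
79: 9264373 = 79·117270 + 43
83: 9264373 = 83·111618 + 79
89: 9264373 = 89·104094 + 7
97: 9264373 = 97·95509

97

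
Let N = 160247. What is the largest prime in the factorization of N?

71

160247 = 37 · 4331
4331 = 61 · 71
71 is prime.
So 160247 = 37 · 61 · 71; the largest prime factor is 71.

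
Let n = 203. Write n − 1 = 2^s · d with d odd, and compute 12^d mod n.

203 − 1 = 202 = 2^1 · 101, so d = 101.
12^1 ≡ 12 (mod 203)
12^2 ≡ 12^2 = 144 ≡ 144 (mod 203)
12^4 ≡ 144^2 = 20736 ≡ 30 (mod 203)
12^8 ≡ 30^2 = 900 ≡ 88 (mod 203)
12^16 ≡ 88^2 = 7744 ≡ 30 (mod 203)
12^32 ≡ 30^2 = 900 ≡ 88 (mod 203)
12^64 ≡ 88^2 = 7744 ≡ 30 (mod 203)
101 = 64 + 32 + 4 + 1 in binary powers of 2.
So 12^101 ≡ 30 · 88 · 30 · 12 ≡ 157 (mod 203).
Squaring chain: 157; never reaches −1, so base 12 is a Miller–Rabin witness that 203 is composite.

157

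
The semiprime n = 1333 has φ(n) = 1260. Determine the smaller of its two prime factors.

φ(n) = (p−1)(q−1) = n − (p+q) + 1, so p + q = 1333 − 1260 + 1 = 74.
p and q are the roots of t² − 74t + 1333 = 0.
Discriminant: 74² − 4·1333 = 5476 − 5332 = 144; √144 = 12.
q = (74 − 12)/2 = 31, p = (74 + 12)/2 = 43.
Check: 31 · 43 = 1333.

31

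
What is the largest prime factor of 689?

689 = 13 · 53
53 is prime.
So 689 = 13 · 53; the largest prime factor is 53.

53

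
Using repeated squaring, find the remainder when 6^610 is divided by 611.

6^1 ≡ 6 (mod 611)
6^2 ≡ 6^2 = 36 ≡ 36 (mod 611)
6^4 ≡ 36^2 = 1296 ≡ 74 (mod 611)
6^8 ≡ 74^2 = 5476 ≡ 588 (mod 611)
6^16 ≡ 588^2 = 345744 ≡ 529 (mod 611)
6^32 ≡ 529^2 = 279841 ≡ 3 (mod 611)
6^64 ≡ 3^2 = 9 ≡ 9 (mod 611)
6^128 ≡ 9^2 = 81 ≡ 81 (mod 611)
6^256 ≡ 81^2 = 6561 ≡ 451 (mod 611)
6^512 ≡ 451^2 = 203401 ≡ 549 (mod 611)
610 = 512 + 64 + 32 + 2 in binary powers of 2.
So 6^610 ≡ 549 · 9 · 3 · 36 ≡ 225 (mod 611).
Since 225 ≠ 1, base 6 is a Fermat witness: 611 is composite.

225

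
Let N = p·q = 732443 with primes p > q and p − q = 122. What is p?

919

Since p = q + 122, we have 732443 = q(q + 122), so q² + 122q − 732443 = 0.
Discriminant: 122² + 4·732443 = 14884 + 2929772 = 2944656; √2944656 = 1716.
q = (−122 + 1716)/2 = 797, and p = q + 122 = 919.
Check: 797 · 919 = 732443.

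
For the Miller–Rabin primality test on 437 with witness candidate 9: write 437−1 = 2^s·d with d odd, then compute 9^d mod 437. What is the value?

294

437 − 1 = 436 = 2^2 · 109, so d = 109.
9^1 ≡ 9 (mod 437)
9^2 ≡ 9^2 = 81 ≡ 81 (mod 437)
9^4 ≡ 81^2 = 6561 ≡ 6 (mod 437)
9^8 ≡ 6^2 = 36 ≡ 36 (mod 437)
9^16 ≡ 36^2 = 1296 ≡ 422 (mod 437)
9^32 ≡ 422^2 = 178084 ≡ 225 (mod 437)
9^64 ≡ 225^2 = 50625 ≡ 370 (mod 437)
109 = 64 + 32 + 8 + 4 + 1 in binary powers of 2.
So 9^109 ≡ 370 · 225 · 36 · 6 · 9 ≡ 294 (mod 437).
Squaring chain: 294 → 347; never reaches −1, so base 9 is a Miller–Rabin witness that 437 is composite.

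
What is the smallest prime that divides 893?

19

893 is odd.
Digit sum 20, not divisible by 3.
Ends in 3: not divisible by 5.
7: 893 = 7·127 + 4
11: 893 = 11·81 + 2
13: 893 = 13·68 + 9
17: 893 = 17·52 + 9
19: 893 = 19·47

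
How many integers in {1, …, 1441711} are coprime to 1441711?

Factor: 1441711 = 89 · 97 · 167.
φ(1441711) = (89−1) · (97−1) · (167−1) = 88 · 96 · 166 = 1402368.

1402368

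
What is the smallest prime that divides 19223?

47

19223 is odd.
Digit sum 17, not divisible by 3.
Ends in 3: not divisible by 5.
7: 19223 = 7·2746 + 1
11: 19223 = 11·1747 + 6
13: 19223 = 13·1478 + 9
17: 19223 = 17·1130 + 13
19: 19223 = 19·1011 + 14
23: 19223 = 23·835 + 18
29: 19223 = 29·662 + 25
31: 19223 = 31·620 + 3
37: 19223 = 37·519 + 20
41: 19223 = 41·468 + 35
43: 19223 = 43·447 + 2
47: 19223 = 47·409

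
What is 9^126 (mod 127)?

9^1 ≡ 9 (mod 127)
9^2 ≡ 9^2 = 81 ≡ 81 (mod 127)
9^4 ≡ 81^2 = 6561 ≡ 84 (mod 127)
9^8 ≡ 84^2 = 7056 ≡ 71 (mod 127)
9^16 ≡ 71^2 = 5041 ≡ 88 (mod 127)
9^32 ≡ 88^2 = 7744 ≡ 124 (mod 127)
9^64 ≡ 124^2 = 15376 ≡ 9 (mod 127)
126 = 64 + 32 + 16 + 8 + 4 + 2 in binary powers of 2.
So 9^126 ≡ 9 · 124 · 88 · 71 · 84 · 81 ≡ 1 (mod 127).
Since the result is 1, base 9 gives no evidence that 127 is composite.

1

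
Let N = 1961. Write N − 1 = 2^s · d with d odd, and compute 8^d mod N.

1961 − 1 = 1960 = 2^3 · 245, so d = 245.
8^1 ≡ 8 (mod 1961)
8^2 ≡ 8^2 = 64 ≡ 64 (mod 1961)
8^4 ≡ 64^2 = 4096 ≡ 174 (mod 1961)
8^8 ≡ 174^2 = 30276 ≡ 861 (mod 1961)
8^16 ≡ 861^2 = 741321 ≡ 63 (mod 1961)
8^32 ≡ 63^2 = 3969 ≡ 47 (mod 1961)
8^64 ≡ 47^2 = 2209 ≡ 248 (mod 1961)
8^128 ≡ 248^2 = 61504 ≡ 713 (mod 1961)
245 = 128 + 64 + 32 + 16 + 4 + 1 in binary powers of 2.
So 8^245 ≡ 713 · 248 · 47 · 63 · 174 · 8 ≡ 393 (mod 1961).
Squaring chain: 393 → 1491 → 1268; never reaches −1, so base 8 is a Miller–Rabin witness that 1961 is composite.

393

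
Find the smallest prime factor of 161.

7

161 is odd.
Digit sum 8, not divisible by 3.
Ends in 1: not divisible by 5.
7: 161 = 7·23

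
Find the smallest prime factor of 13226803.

71

13226803 is odd.
Digit sum 25, not divisible by 3.
Ends in 3: not divisible by 5.
7: 13226803 = 7·1889543 + 2
11: 13226803 = 11·1202436 + 7
13: 13226803 = 13·1017446 + 5
17: 13226803 = 17·778047 + 4
19: 13226803 = 19·696147 + 10
23: 13226803 = 23·575078 + 9
29: 13226803 = 29·456096 + 19
31: 13226803 = 31·426671 + 2
37: 13226803 = 37·357481 + 6
41: 13226803 = 41·322604 + 39
43: 13226803 = 43·307600 + 3
47: 13226803 = 47·281421 + 16
53: 13226803 = 53·249562 + 17
59: 13226803 = 59·224183 + 6
61: 13226803 = 61·216832 + 51
67: 13226803 = 67·197414 + 65
71: 13226803 = 71·186293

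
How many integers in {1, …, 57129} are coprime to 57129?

Factor: 57129 = 3 · 137 · 139.
φ(57129) = (3−1) · (137−1) · (139−1) = 2 · 136 · 138 = 37536.

37536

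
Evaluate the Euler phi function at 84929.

76176

Factor: 84929 = 13 · 47 · 139.
φ(84929) = (13−1) · (47−1) · (139−1) = 12 · 46 · 138 = 76176.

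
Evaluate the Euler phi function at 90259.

81120

Factor: 90259 = 13 · 53 · 131.
φ(90259) = (13−1) · (53−1) · (131−1) = 12 · 52 · 130 = 81120.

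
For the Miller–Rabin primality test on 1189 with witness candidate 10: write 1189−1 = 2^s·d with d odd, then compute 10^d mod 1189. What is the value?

1189 − 1 = 1188 = 2^2 · 297, so d = 297.
10^1 ≡ 10 (mod 1189)
10^2 ≡ 10^2 = 100 ≡ 100 (mod 1189)
10^4 ≡ 100^2 = 10000 ≡ 488 (mod 1189)
10^8 ≡ 488^2 = 238144 ≡ 344 (mod 1189)
10^16 ≡ 344^2 = 118336 ≡ 625 (mod 1189)
10^32 ≡ 625^2 = 390625 ≡ 633 (mod 1189)
10^64 ≡ 633^2 = 400689 ≡ 1185 (mod 1189)
10^128 ≡ 1185^2 = 1404225 ≡ 16 (mod 1189)
10^256 ≡ 16^2 = 256 ≡ 256 (mod 1189)
297 = 256 + 32 + 8 + 1 in binary powers of 2.
So 10^297 ≡ 256 · 633 · 344 · 10 ≡ 305 (mod 1189).
Squaring chain: 305 → 283; never reaches −1, so base 10 is a Miller–Rabin witness that 1189 is composite.

305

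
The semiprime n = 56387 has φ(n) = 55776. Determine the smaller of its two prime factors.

113

φ(n) = (p−1)(q−1) = n − (p+q) + 1, so p + q = 56387 − 55776 + 1 = 612.
p and q are the roots of t² − 612t + 56387 = 0.
Discriminant: 612² − 4·56387 = 374544 − 225548 = 148996; √148996 = 386.
q = (612 − 386)/2 = 113, p = (612 + 386)/2 = 499.
Check: 113 · 499 = 56387.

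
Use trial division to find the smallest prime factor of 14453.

97

14453 is odd.
Digit sum 17, not divisible by 3.
Ends in 3: not divisible by 5.
7: 14453 = 7·2064 + 5
11: 14453 = 11·1313 + 10
13: 14453 = 13·1111 + 10
17: 14453 = 17·850 + 3
19: 14453 = 19·760 + 13
23: 14453 = 23·628 + 9
29: 14453 = 29·498 + 11
31: 14453 = 31·466 + 7
37: 14453 = 37·390 + 23
41: 14453 = 41·352 + 21
43: 14453 = 43·336 + 5
47: 14453 = 47·307 + 24
53: 14453 = 53·272 + 37
59: 14453 = 59·244 + 57
61: 14453 = 61·236 + 57
67: 14453 = 67·215 + 48
71: 14453 = 71·203 + 40
73: 14453 = 73·197 + 72
79: 14453 = 79·182 + 75
83: 14453 = 83·174 + 11
89: 14453 = 89·162 + 35
97: 14453 = 97·149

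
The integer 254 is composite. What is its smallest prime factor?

2

254 is even: 2 divides it.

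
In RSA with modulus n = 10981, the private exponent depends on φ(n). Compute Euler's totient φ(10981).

10764

Factor: 10981 = 79 · 139.
φ(10981) = (79−1) · (139−1) = 78 · 138 = 10764.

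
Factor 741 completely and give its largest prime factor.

19

741 = 3 · 247
247 = 13 · 19
19 is prime.
So 741 = 3 · 13 · 19; the largest prime factor is 19.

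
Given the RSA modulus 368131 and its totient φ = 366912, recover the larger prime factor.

673

φ(n) = (p−1)(q−1) = n − (p+q) + 1, so p + q = 368131 − 366912 + 1 = 1220.
p and q are the roots of t² − 1220t + 368131 = 0.
Discriminant: 1220² − 4·368131 = 1488400 − 1472524 = 15876; √15876 = 126.
q = (1220 − 126)/2 = 547, p = (1220 + 126)/2 = 673.
Check: 547 · 673 = 368131.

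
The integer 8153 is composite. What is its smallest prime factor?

31

8153 is odd.
Digit sum 17, not divisible by 3.
Ends in 3: not divisible by 5.
7: 8153 = 7·1164 + 5
11: 8153 = 11·741 + 2
13: 8153 = 13·627 + 2
17: 8153 = 17·479 + 10
19: 8153 = 19·429 + 2
23: 8153 = 23·354 + 11
29: 8153 = 29·281 + 4
31: 8153 = 31·263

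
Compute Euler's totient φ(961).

930

Factor: 961 = 31^2.
φ(961) = 31^1·(31−1) = 930.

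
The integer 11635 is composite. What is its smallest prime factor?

5

11635 is odd.
Digit sum 16, not divisible by 3.
Ends in 5: divisible by 5.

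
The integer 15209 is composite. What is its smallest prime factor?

15209 is odd.
Digit sum 17, not divisible by 3.
Ends in 9: not divisible by 5.
7: 15209 = 7·2172 + 5
11: 15209 = 11·1382 + 7
13: 15209 = 13·1169 + 12
17: 15209 = 17·894 + 11
19: 15209 = 19·800 + 9
23: 15209 = 23·661 + 6
29: 15209 = 29·524 + 13
31: 15209 = 31·490 + 19
37: 15209 = 37·411 + 2
41: 15209 = 41·370 + 39
43: 15209 = 43·353 + 30
47: 15209 = 47·323 + 28
53: 15209 = 53·286 + 51
59: 15209 = 59·257 + 46
61: 15209 = 61·249 + 20
67: 15209 = 67·227

67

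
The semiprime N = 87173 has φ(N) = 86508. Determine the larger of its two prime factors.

487

φ(n) = (p−1)(q−1) = n − (p+q) + 1, so p + q = 87173 − 86508 + 1 = 666.
p and q are the roots of t² − 666t + 87173 = 0.
Discriminant: 666² − 4·87173 = 443556 − 348692 = 94864; √94864 = 308.
q = (666 − 308)/2 = 179, p = (666 + 308)/2 = 487.
Check: 179 · 487 = 87173.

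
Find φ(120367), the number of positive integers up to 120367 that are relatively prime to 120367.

108192

Factor: 120367 = 13 · 47 · 197.
φ(120367) = (13−1) · (47−1) · (197−1) = 12 · 46 · 196 = 108192.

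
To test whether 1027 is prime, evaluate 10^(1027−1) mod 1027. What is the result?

10^1 ≡ 10 (mod 1027)
10^2 ≡ 10^2 = 100 ≡ 100 (mod 1027)
10^4 ≡ 100^2 = 10000 ≡ 757 (mod 1027)
10^8 ≡ 757^2 = 573049 ≡ 1010 (mod 1027)
10^16 ≡ 1010^2 = 1020100 ≡ 289 (mod 1027)
10^32 ≡ 289^2 = 83521 ≡ 334 (mod 1027)
10^64 ≡ 334^2 = 111556 ≡ 640 (mod 1027)
10^128 ≡ 640^2 = 409600 ≡ 854 (mod 1027)
10^256 ≡ 854^2 = 729316 ≡ 146 (mod 1027)
10^512 ≡ 146^2 = 21316 ≡ 776 (mod 1027)
10^1024 ≡ 776^2 = 602176 ≡ 354 (mod 1027)
1026 = 1024 + 2 in binary powers of 2.
So 10^1026 ≡ 354 · 100 ≡ 482 (mod 1027).
Since 482 ≠ 1, base 10 is a Fermat witness: 1027 is composite.

482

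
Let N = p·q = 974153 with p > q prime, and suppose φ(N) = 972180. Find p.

φ(n) = (p−1)(q−1) = n − (p+q) + 1, so p + q = 974153 − 972180 + 1 = 1974.
p and q are the roots of t² − 1974t + 974153 = 0.
Discriminant: 1974² − 4·974153 = 3896676 − 3896612 = 64; √64 = 8.
q = (1974 − 8)/2 = 983, p = (1974 + 8)/2 = 991.
Check: 983 · 991 = 974153.

991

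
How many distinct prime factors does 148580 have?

148580 = 2^2 · 37145
37145 = 5 · 7429
7429 = 17 · 437
437 = 19 · 23
148580 = 2^2 · 5 · 17 · 19 · 23, which has 5 distinct prime factors.

5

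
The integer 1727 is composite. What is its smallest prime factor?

11

1727 is odd.
Digit sum 17, not divisible by 3.
Ends in 7: not divisible by 5.
7: 1727 = 7·246 + 5
11: 1727 = 11·157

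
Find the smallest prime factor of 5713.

5713 is odd.
Digit sum 16, not divisible by 3.
Ends in 3: not divisible by 5.
7: 5713 = 7·816 + 1
11: 5713 = 11·519 + 4
13: 5713 = 13·439 + 6
17: 5713 = 17·336 + 1
19: 5713 = 19·300 + 13
23: 5713 = 23·248 + 9
29: 5713 = 29·197

29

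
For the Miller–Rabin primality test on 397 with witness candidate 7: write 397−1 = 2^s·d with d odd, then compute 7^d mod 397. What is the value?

397 − 1 = 396 = 2^2 · 99, so d = 99.
7^1 ≡ 7 (mod 397)
7^2 ≡ 7^2 = 49 ≡ 49 (mod 397)
7^4 ≡ 49^2 = 2401 ≡ 19 (mod 397)
7^8 ≡ 19^2 = 361 ≡ 361 (mod 397)
7^16 ≡ 361^2 = 130321 ≡ 105 (mod 397)
7^32 ≡ 105^2 = 11025 ≡ 306 (mod 397)
7^64 ≡ 306^2 = 93636 ≡ 341 (mod 397)
99 = 64 + 32 + 2 + 1 in binary powers of 2.
So 7^99 ≡ 341 · 306 · 49 · 7 ≡ 334 (mod 397).
Squaring chain: 334 → 396; reaches −1, so base 7 does not prove 397 composite.

334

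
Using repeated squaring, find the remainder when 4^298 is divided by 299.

4^1 ≡ 4 (mod 299)
4^2 ≡ 4^2 = 16 ≡ 16 (mod 299)
4^4 ≡ 16^2 = 256 ≡ 256 (mod 299)
4^8 ≡ 256^2 = 65536 ≡ 55 (mod 299)
4^16 ≡ 55^2 = 3025 ≡ 35 (mod 299)
4^32 ≡ 35^2 = 1225 ≡ 29 (mod 299)
4^64 ≡ 29^2 = 841 ≡ 243 (mod 299)
4^128 ≡ 243^2 = 59049 ≡ 146 (mod 299)
4^256 ≡ 146^2 = 21316 ≡ 87 (mod 299)
298 = 256 + 32 + 8 + 2 in binary powers of 2.
So 4^298 ≡ 87 · 29 · 55 · 16 ≡ 165 (mod 299).
Since 165 ≠ 1, base 4 is a Fermat witness: 299 is composite.

165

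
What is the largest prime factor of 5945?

41

5945 = 5 · 1189
1189 = 29 · 41
41 is prime.
So 5945 = 5 · 29 · 41; the largest prime factor is 41.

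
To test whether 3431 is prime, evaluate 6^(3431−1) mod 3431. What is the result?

1955

6^1 ≡ 6 (mod 3431)
6^2 ≡ 6^2 = 36 ≡ 36 (mod 3431)
6^4 ≡ 36^2 = 1296 ≡ 1296 (mod 3431)
6^8 ≡ 1296^2 = 1679616 ≡ 1857 (mod 3431)
6^16 ≡ 1857^2 = 3448449 ≡ 294 (mod 3431)
6^32 ≡ 294^2 = 86436 ≡ 661 (mod 3431)
6^64 ≡ 661^2 = 436921 ≡ 1184 (mod 3431)
6^128 ≡ 1184^2 = 1401856 ≡ 2008 (mod 3431)
6^256 ≡ 2008^2 = 4032064 ≡ 639 (mod 3431)
6^512 ≡ 639^2 = 408321 ≡ 32 (mod 3431)
6^1024 ≡ 32^2 = 1024 ≡ 1024 (mod 3431)
6^2048 ≡ 1024^2 = 1048576 ≡ 2121 (mod 3431)
3430 = 2048 + 1024 + 256 + 64 + 32 + 4 + 2 in binary powers of 2.
So 6^3430 ≡ 2121 · 1024 · 639 · 1184 · 661 · 1296 · 36 ≡ 1955 (mod 3431).
Since 1955 ≠ 1, base 6 is a Fermat witness: 3431 is composite.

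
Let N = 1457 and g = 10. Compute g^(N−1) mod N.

10^1 ≡ 10 (mod 1457)
10^2 ≡ 10^2 = 100 ≡ 100 (mod 1457)
10^4 ≡ 100^2 = 10000 ≡ 1258 (mod 1457)
10^8 ≡ 1258^2 = 1582564 ≡ 262 (mod 1457)
10^16 ≡ 262^2 = 68644 ≡ 165 (mod 1457)
10^32 ≡ 165^2 = 27225 ≡ 999 (mod 1457)
10^64 ≡ 999^2 = 998001 ≡ 1413 (mod 1457)
10^128 ≡ 1413^2 = 1996569 ≡ 479 (mod 1457)
10^256 ≡ 479^2 = 229441 ≡ 692 (mod 1457)
10^512 ≡ 692^2 = 478864 ≡ 968 (mod 1457)
10^1024 ≡ 968^2 = 937024 ≡ 173 (mod 1457)
1456 = 1024 + 256 + 128 + 32 + 16 in binary powers of 2.
So 10^1456 ≡ 173 · 692 · 479 · 999 · 165 ≡ 754 (mod 1457).
Since 754 ≠ 1, base 10 is a Fermat witness: 1457 is composite.

754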